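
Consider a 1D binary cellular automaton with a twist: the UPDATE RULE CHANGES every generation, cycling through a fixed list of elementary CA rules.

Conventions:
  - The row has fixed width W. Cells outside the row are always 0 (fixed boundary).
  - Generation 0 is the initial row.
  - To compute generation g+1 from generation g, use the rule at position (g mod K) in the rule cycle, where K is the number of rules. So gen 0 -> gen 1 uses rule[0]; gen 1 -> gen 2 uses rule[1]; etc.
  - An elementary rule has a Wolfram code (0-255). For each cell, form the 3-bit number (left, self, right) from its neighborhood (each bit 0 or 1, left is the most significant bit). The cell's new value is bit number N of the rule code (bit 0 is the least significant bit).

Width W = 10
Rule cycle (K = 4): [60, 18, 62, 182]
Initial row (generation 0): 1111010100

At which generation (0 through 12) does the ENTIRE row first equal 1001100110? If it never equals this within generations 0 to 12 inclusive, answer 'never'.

Answer: never

Derivation:
Gen 0: 1111010100
Gen 1 (rule 60): 1000111110
Gen 2 (rule 18): 0101000001
Gen 3 (rule 62): 1111100011
Gen 4 (rule 182): 0111010100
Gen 5 (rule 60): 0100111110
Gen 6 (rule 18): 1011000001
Gen 7 (rule 62): 1110100011
Gen 8 (rule 182): 0101110100
Gen 9 (rule 60): 0111001110
Gen 10 (rule 18): 1000110001
Gen 11 (rule 62): 1101101011
Gen 12 (rule 182): 0010011100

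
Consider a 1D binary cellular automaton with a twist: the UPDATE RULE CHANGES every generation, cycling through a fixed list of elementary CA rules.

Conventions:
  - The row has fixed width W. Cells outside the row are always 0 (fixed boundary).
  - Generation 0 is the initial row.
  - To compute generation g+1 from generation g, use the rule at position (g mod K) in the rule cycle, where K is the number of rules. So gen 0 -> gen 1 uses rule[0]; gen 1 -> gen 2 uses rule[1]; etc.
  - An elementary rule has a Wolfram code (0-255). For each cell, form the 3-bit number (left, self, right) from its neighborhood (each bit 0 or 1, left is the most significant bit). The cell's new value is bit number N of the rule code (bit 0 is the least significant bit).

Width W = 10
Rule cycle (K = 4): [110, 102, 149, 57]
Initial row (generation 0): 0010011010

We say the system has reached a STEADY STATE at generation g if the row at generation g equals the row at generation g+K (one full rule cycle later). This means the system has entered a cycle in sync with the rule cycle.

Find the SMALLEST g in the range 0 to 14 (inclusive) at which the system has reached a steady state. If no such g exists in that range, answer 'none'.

Answer: 8

Derivation:
Gen 0: 0010011010
Gen 1 (rule 110): 0110111110
Gen 2 (rule 102): 1011000010
Gen 3 (rule 149): 1000111011
Gen 4 (rule 57): 0110100110
Gen 5 (rule 110): 1111101110
Gen 6 (rule 102): 0000110010
Gen 7 (rule 149): 1110001011
Gen 8 (rule 57): 1001100110
Gen 9 (rule 110): 1011101110
Gen 10 (rule 102): 1100110010
Gen 11 (rule 149): 0010001011
Gen 12 (rule 57): 1001100110
Gen 13 (rule 110): 1011101110
Gen 14 (rule 102): 1100110010
Gen 15 (rule 149): 0010001011
Gen 16 (rule 57): 1001100110
Gen 17 (rule 110): 1011101110
Gen 18 (rule 102): 1100110010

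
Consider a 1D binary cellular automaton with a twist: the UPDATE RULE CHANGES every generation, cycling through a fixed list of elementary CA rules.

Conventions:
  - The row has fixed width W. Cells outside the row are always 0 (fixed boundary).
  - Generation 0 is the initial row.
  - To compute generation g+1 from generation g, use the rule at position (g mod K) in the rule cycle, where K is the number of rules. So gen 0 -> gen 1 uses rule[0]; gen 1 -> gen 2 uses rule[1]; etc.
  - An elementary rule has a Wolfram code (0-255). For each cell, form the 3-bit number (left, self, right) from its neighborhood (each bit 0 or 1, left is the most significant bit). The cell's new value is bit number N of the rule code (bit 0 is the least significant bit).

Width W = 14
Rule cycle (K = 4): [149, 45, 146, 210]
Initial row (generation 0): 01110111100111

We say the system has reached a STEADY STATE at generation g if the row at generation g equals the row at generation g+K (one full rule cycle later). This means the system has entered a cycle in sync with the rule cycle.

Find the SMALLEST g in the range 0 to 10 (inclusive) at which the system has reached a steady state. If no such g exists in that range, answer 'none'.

Answer: none

Derivation:
Gen 0: 01110111100111
Gen 1 (rule 149): 00100011010010
Gen 2 (rule 45): 10101010110010
Gen 3 (rule 146): 00000000001101
Gen 4 (rule 210): 00000000010100
Gen 5 (rule 149): 11111111010111
Gen 6 (rule 45): 10000000111100
Gen 7 (rule 146): 01000001011010
Gen 8 (rule 210): 10100010001001
Gen 9 (rule 149): 10111011101101
Gen 10 (rule 45): 11100110011011
Gen 11 (rule 146): 01011001100000
Gen 12 (rule 210): 10001110110000
Gen 13 (rule 149): 11100100001111
Gen 14 (rule 45): 10000101101000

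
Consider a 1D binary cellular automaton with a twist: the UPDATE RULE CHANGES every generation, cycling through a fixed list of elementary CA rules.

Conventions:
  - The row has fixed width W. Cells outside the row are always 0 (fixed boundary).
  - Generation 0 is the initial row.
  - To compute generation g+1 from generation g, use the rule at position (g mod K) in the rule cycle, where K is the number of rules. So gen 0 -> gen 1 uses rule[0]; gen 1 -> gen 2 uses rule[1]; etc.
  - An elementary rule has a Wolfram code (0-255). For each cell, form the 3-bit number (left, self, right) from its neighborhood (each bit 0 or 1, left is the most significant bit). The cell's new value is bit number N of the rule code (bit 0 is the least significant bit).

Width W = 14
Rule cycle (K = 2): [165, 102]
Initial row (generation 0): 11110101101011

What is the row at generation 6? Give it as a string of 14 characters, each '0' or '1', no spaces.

Gen 0: 11110101101011
Gen 1 (rule 165): 01101110011100
Gen 2 (rule 102): 10110010100100
Gen 3 (rule 165): 11000011100101
Gen 4 (rule 102): 01000100101111
Gen 5 (rule 165): 01010100110110
Gen 6 (rule 102): 11111101011010

Answer: 11111101011010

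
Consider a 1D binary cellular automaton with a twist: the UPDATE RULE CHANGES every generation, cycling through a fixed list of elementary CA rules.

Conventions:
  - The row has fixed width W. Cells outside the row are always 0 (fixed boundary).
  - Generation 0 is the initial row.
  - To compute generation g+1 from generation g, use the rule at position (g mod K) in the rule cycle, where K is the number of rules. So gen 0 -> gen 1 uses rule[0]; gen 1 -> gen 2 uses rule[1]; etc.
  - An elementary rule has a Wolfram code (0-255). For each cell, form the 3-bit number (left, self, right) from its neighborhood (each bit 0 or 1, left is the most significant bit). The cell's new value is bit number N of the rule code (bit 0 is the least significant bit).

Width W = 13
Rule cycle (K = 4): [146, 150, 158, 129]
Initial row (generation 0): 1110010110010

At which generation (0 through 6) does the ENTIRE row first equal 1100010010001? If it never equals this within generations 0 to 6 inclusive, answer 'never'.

Gen 0: 1110010110010
Gen 1 (rule 146): 0101100001101
Gen 2 (rule 150): 1100010010001
Gen 3 (rule 158): 1010111111011
Gen 4 (rule 129): 0000011110000
Gen 5 (rule 146): 0000101101000
Gen 6 (rule 150): 0001100001100

Answer: 2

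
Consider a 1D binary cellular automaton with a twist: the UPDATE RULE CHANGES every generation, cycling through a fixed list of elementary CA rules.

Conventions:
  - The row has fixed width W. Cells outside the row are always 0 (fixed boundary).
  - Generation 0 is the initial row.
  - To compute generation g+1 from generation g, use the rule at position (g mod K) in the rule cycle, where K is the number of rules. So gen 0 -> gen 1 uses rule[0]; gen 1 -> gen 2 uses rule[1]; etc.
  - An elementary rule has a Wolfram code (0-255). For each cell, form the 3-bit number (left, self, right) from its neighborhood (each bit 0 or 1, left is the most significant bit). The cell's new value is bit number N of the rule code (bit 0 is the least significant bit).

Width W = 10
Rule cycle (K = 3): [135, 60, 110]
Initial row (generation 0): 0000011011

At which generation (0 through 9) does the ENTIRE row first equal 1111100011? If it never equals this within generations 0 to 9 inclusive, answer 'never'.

Gen 0: 0000011011
Gen 1 (rule 135): 1111100000
Gen 2 (rule 60): 1000010000
Gen 3 (rule 110): 1000110000
Gen 4 (rule 135): 1011000111
Gen 5 (rule 60): 1110100100
Gen 6 (rule 110): 1011101100
Gen 7 (rule 135): 1001000001
Gen 8 (rule 60): 1101100001
Gen 9 (rule 110): 1111100011

Answer: 9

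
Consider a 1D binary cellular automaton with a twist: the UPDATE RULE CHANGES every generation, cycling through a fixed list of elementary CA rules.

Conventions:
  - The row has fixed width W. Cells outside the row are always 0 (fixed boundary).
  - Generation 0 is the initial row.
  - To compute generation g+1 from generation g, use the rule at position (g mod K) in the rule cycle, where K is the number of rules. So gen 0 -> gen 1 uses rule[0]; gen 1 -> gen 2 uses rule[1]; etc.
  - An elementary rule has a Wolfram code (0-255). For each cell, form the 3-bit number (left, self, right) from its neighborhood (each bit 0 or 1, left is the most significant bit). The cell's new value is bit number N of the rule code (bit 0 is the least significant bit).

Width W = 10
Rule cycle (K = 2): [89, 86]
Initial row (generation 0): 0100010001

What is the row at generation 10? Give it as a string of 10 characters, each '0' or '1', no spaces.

Answer: 0110010110

Derivation:
Gen 0: 0100010001
Gen 1 (rule 89): 0011001100
Gen 2 (rule 86): 0101110110
Gen 3 (rule 89): 0001010111
Gen 4 (rule 86): 0011010001
Gen 5 (rule 89): 1011001100
Gen 6 (rule 86): 1001110110
Gen 7 (rule 89): 0101010111
Gen 8 (rule 86): 1101010001
Gen 9 (rule 89): 1100001100
Gen 10 (rule 86): 0110010110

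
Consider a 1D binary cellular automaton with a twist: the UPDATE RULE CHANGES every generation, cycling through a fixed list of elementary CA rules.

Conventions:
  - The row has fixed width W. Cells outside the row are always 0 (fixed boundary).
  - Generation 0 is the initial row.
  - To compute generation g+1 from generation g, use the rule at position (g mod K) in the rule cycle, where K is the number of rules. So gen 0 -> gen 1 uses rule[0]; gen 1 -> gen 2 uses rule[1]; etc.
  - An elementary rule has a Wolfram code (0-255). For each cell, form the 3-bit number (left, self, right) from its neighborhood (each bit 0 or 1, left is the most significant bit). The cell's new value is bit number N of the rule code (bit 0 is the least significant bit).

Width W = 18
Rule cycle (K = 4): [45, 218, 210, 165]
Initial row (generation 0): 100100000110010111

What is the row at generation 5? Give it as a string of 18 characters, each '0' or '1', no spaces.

Gen 0: 100100000110010111
Gen 1 (rule 45): 100101110100011100
Gen 2 (rule 218): 011001110010111110
Gen 3 (rule 210): 101110111100011111
Gen 4 (rule 165): 110101011001001110
Gen 5 (rule 45): 101111110001001000

Answer: 101111110001001000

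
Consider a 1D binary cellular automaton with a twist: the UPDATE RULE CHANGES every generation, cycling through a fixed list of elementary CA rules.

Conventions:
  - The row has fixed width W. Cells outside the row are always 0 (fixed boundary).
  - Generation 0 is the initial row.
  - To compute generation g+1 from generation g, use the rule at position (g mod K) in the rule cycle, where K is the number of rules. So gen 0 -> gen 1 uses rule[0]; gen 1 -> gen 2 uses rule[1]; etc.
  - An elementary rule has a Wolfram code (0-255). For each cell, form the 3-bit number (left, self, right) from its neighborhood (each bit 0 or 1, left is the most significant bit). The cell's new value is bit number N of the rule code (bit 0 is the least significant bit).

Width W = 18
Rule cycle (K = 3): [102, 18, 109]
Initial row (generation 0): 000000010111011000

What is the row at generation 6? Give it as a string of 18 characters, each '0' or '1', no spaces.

Answer: 101011111111111111

Derivation:
Gen 0: 000000010111011000
Gen 1 (rule 102): 000000111001101000
Gen 2 (rule 18): 000001000110000100
Gen 3 (rule 109): 111101010110110101
Gen 4 (rule 102): 000111111011011111
Gen 5 (rule 18): 001000000000000000
Gen 6 (rule 109): 101011111111111111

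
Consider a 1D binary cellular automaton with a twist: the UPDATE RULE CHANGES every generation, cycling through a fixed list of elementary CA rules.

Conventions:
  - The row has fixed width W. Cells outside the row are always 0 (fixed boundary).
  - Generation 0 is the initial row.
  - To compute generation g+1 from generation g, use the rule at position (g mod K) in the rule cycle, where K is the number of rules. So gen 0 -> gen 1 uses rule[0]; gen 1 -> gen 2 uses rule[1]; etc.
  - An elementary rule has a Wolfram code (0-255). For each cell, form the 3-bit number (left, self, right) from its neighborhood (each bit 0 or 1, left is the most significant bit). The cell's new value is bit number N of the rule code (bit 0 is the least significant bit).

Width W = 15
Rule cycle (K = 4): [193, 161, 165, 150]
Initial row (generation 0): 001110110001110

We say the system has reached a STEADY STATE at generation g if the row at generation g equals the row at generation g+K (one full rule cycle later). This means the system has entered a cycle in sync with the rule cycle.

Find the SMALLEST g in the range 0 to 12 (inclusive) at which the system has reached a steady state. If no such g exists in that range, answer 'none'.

Gen 0: 001110110001110
Gen 1 (rule 193): 100110010100110
Gen 2 (rule 161): 000000001000000
Gen 3 (rule 165): 111111101011111
Gen 4 (rule 150): 011111001001110
Gen 5 (rule 193): 001111000000110
Gen 6 (rule 161): 100110011110000
Gen 7 (rule 165): 100000001100111
Gen 8 (rule 150): 110000010011010
Gen 9 (rule 193): 010111000001000
Gen 10 (rule 161): 001010011100011
Gen 11 (rule 165): 101110001001000
Gen 12 (rule 150): 100101011111100
Gen 13 (rule 193): 000000001111101
Gen 14 (rule 161): 111111100111010
Gen 15 (rule 165): 011111000010110
Gen 16 (rule 150): 101110100110001

Answer: none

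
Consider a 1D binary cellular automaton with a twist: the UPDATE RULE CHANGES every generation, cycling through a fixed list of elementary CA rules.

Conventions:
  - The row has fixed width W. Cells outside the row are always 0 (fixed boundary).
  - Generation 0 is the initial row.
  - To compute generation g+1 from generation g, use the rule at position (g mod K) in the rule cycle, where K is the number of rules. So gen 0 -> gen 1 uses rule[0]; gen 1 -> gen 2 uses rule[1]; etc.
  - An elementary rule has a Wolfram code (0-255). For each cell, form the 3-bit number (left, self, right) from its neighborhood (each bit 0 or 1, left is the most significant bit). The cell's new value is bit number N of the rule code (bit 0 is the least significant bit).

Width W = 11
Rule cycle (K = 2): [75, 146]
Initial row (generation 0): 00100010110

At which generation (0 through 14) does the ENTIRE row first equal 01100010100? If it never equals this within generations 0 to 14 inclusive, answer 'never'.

Answer: never

Derivation:
Gen 0: 00100010110
Gen 1 (rule 75): 11001100110
Gen 2 (rule 146): 00110011001
Gen 3 (rule 75): 11110111010
Gen 4 (rule 146): 01100010001
Gen 5 (rule 75): 11101100110
Gen 6 (rule 146): 01000011001
Gen 7 (rule 75): 10011111010
Gen 8 (rule 146): 01101110001
Gen 9 (rule 75): 11101010110
Gen 10 (rule 146): 01000000001
Gen 11 (rule 75): 10011111110
Gen 12 (rule 146): 01101111101
Gen 13 (rule 75): 11101000100
Gen 14 (rule 146): 01000101010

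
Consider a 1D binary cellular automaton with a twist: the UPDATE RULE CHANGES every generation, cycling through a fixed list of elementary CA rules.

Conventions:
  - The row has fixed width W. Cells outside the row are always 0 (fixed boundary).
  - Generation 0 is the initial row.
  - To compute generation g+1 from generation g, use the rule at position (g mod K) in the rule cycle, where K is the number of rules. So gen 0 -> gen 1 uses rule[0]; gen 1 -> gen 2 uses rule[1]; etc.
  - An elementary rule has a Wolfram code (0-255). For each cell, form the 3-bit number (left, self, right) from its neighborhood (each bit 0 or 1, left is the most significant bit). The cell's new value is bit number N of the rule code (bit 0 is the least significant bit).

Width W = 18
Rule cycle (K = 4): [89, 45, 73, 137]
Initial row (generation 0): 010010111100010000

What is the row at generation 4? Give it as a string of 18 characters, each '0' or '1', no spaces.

Gen 0: 010010111100010000
Gen 1 (rule 89): 001000100111001111
Gen 2 (rule 45): 101010100100001000
Gen 3 (rule 73): 000000000001100011
Gen 4 (rule 137): 111111111101001010

Answer: 111111111101001010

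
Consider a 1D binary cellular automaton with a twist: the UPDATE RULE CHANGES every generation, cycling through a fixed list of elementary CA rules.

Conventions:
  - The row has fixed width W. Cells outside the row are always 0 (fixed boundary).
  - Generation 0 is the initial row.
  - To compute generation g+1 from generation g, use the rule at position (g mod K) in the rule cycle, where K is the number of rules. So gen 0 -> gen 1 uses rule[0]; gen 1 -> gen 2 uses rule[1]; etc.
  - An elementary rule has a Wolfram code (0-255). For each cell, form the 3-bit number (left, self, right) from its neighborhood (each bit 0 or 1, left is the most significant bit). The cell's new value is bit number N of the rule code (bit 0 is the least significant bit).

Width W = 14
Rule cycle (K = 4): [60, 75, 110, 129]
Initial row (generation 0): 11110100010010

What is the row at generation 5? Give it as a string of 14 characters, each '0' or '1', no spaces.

Gen 0: 11110100010010
Gen 1 (rule 60): 10001110011011
Gen 2 (rule 75): 00111010111011
Gen 3 (rule 110): 01101111101111
Gen 4 (rule 129): 00000111000110
Gen 5 (rule 60): 00000100100101

Answer: 00000100100101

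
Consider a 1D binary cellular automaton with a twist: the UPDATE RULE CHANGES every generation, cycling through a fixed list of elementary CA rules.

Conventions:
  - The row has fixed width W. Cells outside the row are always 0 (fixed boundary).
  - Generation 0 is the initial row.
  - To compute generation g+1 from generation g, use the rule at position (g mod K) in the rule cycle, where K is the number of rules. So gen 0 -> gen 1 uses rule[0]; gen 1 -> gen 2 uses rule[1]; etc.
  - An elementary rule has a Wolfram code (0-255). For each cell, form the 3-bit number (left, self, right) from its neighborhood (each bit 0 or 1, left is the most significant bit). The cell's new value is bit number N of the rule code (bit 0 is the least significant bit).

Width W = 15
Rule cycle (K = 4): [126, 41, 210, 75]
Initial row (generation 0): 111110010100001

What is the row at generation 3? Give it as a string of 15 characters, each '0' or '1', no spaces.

Gen 0: 111110010100001
Gen 1 (rule 126): 100011111110011
Gen 2 (rule 41): 001010000000010
Gen 3 (rule 210): 010001000000101

Answer: 010001000000101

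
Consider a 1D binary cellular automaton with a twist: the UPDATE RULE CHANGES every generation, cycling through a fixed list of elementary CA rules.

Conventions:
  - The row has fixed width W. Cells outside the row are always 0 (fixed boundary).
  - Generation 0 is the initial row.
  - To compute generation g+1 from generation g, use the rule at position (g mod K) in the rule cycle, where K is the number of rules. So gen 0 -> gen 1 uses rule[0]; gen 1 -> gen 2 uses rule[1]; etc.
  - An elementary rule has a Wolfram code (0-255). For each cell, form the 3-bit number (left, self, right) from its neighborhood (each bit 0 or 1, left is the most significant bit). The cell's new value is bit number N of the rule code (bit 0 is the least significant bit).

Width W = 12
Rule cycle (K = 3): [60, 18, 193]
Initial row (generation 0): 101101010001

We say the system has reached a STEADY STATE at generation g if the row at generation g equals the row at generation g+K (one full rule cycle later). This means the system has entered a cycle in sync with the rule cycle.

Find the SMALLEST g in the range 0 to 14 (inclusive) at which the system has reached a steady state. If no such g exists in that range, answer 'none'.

Gen 0: 101101010001
Gen 1 (rule 60): 111011111001
Gen 2 (rule 18): 000000000110
Gen 3 (rule 193): 111111110010
Gen 4 (rule 60): 100000001011
Gen 5 (rule 18): 010000010000
Gen 6 (rule 193): 000111000111
Gen 7 (rule 60): 000100100100
Gen 8 (rule 18): 001011011010
Gen 9 (rule 193): 100001001000
Gen 10 (rule 60): 110001101100
Gen 11 (rule 18): 001010000010
Gen 12 (rule 193): 100000111000
Gen 13 (rule 60): 110000100100
Gen 14 (rule 18): 001001011010
Gen 15 (rule 193): 100000001000
Gen 16 (rule 60): 110000001100
Gen 17 (rule 18): 001000010010

Answer: none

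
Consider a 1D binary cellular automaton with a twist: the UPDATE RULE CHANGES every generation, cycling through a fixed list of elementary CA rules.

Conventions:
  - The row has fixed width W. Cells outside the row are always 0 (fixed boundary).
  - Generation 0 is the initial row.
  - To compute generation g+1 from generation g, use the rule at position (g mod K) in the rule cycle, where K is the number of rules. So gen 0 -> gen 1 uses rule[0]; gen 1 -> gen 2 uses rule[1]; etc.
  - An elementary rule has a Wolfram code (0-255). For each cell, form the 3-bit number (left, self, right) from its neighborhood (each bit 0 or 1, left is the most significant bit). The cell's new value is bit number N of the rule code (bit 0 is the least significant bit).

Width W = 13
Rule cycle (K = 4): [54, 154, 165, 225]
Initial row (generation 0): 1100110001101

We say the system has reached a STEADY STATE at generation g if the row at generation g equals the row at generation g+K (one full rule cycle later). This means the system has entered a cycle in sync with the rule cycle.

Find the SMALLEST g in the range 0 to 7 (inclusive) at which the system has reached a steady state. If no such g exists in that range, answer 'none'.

Answer: none

Derivation:
Gen 0: 1100110001101
Gen 1 (rule 54): 0011001010011
Gen 2 (rule 154): 0110110001110
Gen 3 (rule 165): 0001000100100
Gen 4 (rule 225): 1100010000001
Gen 5 (rule 54): 0010111000011
Gen 6 (rule 154): 0100110100110
Gen 7 (rule 165): 0100001100000
Gen 8 (rule 225): 0001100101111
Gen 9 (rule 54): 0010011110000
Gen 10 (rule 154): 0101111101000
Gen 11 (rule 165): 0110111011011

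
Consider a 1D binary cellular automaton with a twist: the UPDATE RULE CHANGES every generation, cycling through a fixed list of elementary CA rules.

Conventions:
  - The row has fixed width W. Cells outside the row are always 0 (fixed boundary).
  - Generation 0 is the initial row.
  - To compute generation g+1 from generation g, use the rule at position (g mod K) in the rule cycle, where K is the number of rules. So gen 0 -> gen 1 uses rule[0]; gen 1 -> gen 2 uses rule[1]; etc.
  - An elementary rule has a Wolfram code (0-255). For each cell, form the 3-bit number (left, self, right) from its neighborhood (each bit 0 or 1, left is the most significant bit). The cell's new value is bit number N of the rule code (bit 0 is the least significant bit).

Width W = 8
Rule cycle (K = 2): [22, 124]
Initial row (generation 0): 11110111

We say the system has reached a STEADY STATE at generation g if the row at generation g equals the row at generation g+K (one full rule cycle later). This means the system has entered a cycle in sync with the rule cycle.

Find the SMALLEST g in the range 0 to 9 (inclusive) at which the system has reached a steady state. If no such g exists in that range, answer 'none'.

Gen 0: 11110111
Gen 1 (rule 22): 00000000
Gen 2 (rule 124): 00000000
Gen 3 (rule 22): 00000000
Gen 4 (rule 124): 00000000
Gen 5 (rule 22): 00000000
Gen 6 (rule 124): 00000000
Gen 7 (rule 22): 00000000
Gen 8 (rule 124): 00000000
Gen 9 (rule 22): 00000000
Gen 10 (rule 124): 00000000
Gen 11 (rule 22): 00000000

Answer: 1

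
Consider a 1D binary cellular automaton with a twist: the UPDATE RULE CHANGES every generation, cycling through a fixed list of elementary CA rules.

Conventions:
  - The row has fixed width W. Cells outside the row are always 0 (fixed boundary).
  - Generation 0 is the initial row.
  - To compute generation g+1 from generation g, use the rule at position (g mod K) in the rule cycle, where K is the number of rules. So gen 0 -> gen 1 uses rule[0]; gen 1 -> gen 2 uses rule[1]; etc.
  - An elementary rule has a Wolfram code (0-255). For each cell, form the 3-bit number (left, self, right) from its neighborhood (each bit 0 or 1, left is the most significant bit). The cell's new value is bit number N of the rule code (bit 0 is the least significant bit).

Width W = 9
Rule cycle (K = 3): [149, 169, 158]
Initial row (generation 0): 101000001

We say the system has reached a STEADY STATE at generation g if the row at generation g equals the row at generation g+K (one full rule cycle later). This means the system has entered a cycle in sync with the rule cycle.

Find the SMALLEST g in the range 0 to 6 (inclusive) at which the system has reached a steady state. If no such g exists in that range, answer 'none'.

Gen 0: 101000001
Gen 1 (rule 149): 101111101
Gen 2 (rule 169): 011111010
Gen 3 (rule 158): 111110011
Gen 4 (rule 149): 011101000
Gen 5 (rule 169): 011010011
Gen 6 (rule 158): 110011110
Gen 7 (rule 149): 001001101
Gen 8 (rule 169): 100001010
Gen 9 (rule 158): 110011011

Answer: none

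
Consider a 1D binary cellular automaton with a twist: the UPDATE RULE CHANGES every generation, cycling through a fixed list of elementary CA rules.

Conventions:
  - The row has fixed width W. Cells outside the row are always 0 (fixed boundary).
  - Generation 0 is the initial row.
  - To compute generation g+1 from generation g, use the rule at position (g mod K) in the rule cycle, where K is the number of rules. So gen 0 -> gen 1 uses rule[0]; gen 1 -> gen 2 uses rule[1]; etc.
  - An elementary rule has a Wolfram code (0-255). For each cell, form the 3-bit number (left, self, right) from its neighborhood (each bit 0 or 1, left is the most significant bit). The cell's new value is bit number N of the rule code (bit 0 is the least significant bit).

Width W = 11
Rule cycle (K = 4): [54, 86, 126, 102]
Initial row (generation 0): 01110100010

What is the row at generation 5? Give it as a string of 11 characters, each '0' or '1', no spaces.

Answer: 00000010011

Derivation:
Gen 0: 01110100010
Gen 1 (rule 54): 10001110111
Gen 2 (rule 86): 11010010001
Gen 3 (rule 126): 11111111011
Gen 4 (rule 102): 00000001101
Gen 5 (rule 54): 00000010011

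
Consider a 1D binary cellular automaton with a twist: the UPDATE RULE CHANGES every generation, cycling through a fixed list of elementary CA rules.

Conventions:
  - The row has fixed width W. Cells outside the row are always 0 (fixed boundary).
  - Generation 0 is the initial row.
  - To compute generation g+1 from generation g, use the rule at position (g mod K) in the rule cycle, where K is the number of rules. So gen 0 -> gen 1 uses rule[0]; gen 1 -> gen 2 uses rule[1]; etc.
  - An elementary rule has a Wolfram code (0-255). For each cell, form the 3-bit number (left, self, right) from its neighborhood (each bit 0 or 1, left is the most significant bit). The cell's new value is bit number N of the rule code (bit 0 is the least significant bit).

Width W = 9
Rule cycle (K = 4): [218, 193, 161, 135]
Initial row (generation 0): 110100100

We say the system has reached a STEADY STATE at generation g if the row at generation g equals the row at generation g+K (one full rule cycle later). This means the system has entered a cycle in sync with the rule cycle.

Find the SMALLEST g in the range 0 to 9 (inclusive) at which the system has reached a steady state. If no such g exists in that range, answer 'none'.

Answer: none

Derivation:
Gen 0: 110100100
Gen 1 (rule 218): 110011010
Gen 2 (rule 193): 010001000
Gen 3 (rule 161): 000100011
Gen 4 (rule 135): 111101100
Gen 5 (rule 218): 111101110
Gen 6 (rule 193): 011100110
Gen 7 (rule 161): 001000000
Gen 8 (rule 135): 111011111
Gen 9 (rule 218): 111011111
Gen 10 (rule 193): 011001111
Gen 11 (rule 161): 000000110
Gen 12 (rule 135): 111111000
Gen 13 (rule 218): 111111100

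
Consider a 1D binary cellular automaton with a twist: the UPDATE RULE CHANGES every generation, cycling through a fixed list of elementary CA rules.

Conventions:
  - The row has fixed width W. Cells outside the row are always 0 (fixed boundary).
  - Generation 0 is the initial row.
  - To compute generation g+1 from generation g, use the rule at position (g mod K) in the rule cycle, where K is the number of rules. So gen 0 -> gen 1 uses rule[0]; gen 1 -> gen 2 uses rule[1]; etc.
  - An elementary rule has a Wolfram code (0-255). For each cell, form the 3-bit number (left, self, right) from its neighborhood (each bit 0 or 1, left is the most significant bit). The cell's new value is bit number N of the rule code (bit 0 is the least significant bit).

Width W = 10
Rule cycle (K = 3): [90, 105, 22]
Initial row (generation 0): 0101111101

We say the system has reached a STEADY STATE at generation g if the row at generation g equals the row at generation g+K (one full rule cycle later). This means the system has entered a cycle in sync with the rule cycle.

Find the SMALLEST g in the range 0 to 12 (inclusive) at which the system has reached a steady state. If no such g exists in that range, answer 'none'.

Answer: 6

Derivation:
Gen 0: 0101111101
Gen 1 (rule 90): 1001000100
Gen 2 (rule 105): 0000010001
Gen 3 (rule 22): 0000111011
Gen 4 (rule 90): 0001101011
Gen 5 (rule 105): 1101110111
Gen 6 (rule 22): 0000000000
Gen 7 (rule 90): 0000000000
Gen 8 (rule 105): 1111111111
Gen 9 (rule 22): 0000000000
Gen 10 (rule 90): 0000000000
Gen 11 (rule 105): 1111111111
Gen 12 (rule 22): 0000000000
Gen 13 (rule 90): 0000000000
Gen 14 (rule 105): 1111111111
Gen 15 (rule 22): 0000000000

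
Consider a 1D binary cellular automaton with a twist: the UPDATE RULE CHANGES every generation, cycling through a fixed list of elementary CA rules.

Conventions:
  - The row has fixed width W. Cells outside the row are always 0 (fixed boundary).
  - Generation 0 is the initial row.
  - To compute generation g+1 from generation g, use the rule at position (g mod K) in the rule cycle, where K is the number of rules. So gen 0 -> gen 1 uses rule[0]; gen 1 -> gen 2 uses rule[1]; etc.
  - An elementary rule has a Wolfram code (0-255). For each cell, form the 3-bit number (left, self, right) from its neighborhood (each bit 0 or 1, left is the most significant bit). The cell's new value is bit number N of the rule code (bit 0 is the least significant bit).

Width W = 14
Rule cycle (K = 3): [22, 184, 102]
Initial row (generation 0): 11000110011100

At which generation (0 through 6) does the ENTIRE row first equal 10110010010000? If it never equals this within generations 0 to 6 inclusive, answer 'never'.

Gen 0: 11000110011100
Gen 1 (rule 22): 00101001100010
Gen 2 (rule 184): 00010101010001
Gen 3 (rule 102): 00111111110011
Gen 4 (rule 22): 01000000001100
Gen 5 (rule 184): 00100000001010
Gen 6 (rule 102): 01100000011110

Answer: never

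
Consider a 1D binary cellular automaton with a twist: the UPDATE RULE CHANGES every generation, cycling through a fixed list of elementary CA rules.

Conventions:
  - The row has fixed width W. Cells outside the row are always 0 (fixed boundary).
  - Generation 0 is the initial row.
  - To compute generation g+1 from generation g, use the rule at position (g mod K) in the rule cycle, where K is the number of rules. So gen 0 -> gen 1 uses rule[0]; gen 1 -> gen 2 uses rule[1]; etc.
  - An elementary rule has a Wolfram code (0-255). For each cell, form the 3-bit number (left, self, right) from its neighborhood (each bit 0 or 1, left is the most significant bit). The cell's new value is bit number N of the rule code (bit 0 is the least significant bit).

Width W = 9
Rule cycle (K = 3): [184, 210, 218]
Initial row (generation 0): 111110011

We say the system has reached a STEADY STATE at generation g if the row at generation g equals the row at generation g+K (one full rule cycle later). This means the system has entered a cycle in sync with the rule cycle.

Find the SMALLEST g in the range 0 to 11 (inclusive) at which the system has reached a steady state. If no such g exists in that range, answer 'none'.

Gen 0: 111110011
Gen 1 (rule 184): 111101010
Gen 2 (rule 210): 011100001
Gen 3 (rule 218): 111110010
Gen 4 (rule 184): 111101001
Gen 5 (rule 210): 011100110
Gen 6 (rule 218): 111111111
Gen 7 (rule 184): 111111110
Gen 8 (rule 210): 011111111
Gen 9 (rule 218): 111111111
Gen 10 (rule 184): 111111110
Gen 11 (rule 210): 011111111
Gen 12 (rule 218): 111111111
Gen 13 (rule 184): 111111110
Gen 14 (rule 210): 011111111

Answer: 6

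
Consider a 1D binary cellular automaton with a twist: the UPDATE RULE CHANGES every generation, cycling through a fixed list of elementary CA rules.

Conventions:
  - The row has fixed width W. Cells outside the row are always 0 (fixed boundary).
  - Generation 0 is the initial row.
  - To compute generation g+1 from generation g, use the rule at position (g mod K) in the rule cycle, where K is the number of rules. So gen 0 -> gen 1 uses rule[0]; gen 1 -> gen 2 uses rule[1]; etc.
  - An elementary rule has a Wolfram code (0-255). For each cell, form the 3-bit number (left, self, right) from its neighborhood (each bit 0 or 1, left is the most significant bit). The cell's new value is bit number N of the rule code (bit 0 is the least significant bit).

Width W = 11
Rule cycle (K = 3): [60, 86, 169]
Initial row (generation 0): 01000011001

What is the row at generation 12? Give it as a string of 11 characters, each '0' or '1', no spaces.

Gen 0: 01000011001
Gen 1 (rule 60): 01100010101
Gen 2 (rule 86): 10110110101
Gen 3 (rule 169): 01101101010
Gen 4 (rule 60): 01011011111
Gen 5 (rule 86): 11001000001
Gen 6 (rule 169): 10000011100
Gen 7 (rule 60): 11000010010
Gen 8 (rule 86): 01100111111
Gen 9 (rule 169): 01000111110
Gen 10 (rule 60): 01100100001
Gen 11 (rule 86): 10111110011
Gen 12 (rule 169): 01111100010

Answer: 01111100010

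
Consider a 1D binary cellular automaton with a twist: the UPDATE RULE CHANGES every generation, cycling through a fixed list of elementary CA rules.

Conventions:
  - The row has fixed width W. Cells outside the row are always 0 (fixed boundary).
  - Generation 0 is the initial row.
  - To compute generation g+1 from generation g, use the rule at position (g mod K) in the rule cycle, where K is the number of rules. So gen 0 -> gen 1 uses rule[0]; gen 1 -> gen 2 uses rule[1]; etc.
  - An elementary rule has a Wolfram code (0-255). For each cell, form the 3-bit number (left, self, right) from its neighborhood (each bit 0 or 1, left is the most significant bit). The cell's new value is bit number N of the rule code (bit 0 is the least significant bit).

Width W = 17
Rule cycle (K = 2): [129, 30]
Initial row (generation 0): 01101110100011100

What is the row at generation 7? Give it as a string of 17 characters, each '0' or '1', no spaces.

Answer: 11000000110000000

Derivation:
Gen 0: 01101110100011100
Gen 1 (rule 129): 00000100001001001
Gen 2 (rule 30): 00001110011111111
Gen 3 (rule 129): 11100100001111110
Gen 4 (rule 30): 10011110011000001
Gen 5 (rule 129): 00001100000011100
Gen 6 (rule 30): 00011010000110010
Gen 7 (rule 129): 11000000110000000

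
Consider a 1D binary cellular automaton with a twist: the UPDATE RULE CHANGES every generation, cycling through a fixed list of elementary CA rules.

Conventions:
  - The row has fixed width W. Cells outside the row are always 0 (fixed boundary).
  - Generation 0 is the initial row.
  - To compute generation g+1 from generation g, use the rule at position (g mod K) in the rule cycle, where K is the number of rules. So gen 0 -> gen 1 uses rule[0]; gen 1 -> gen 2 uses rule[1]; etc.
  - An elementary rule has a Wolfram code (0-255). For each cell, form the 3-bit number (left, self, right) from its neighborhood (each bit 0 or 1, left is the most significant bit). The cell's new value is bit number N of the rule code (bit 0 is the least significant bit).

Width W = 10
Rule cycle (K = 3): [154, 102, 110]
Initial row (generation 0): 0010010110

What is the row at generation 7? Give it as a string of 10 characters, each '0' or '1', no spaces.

Answer: 1011111101

Derivation:
Gen 0: 0010010110
Gen 1 (rule 154): 0101100101
Gen 2 (rule 102): 1110101111
Gen 3 (rule 110): 1011111001
Gen 4 (rule 154): 0011110110
Gen 5 (rule 102): 0100011010
Gen 6 (rule 110): 1100111110
Gen 7 (rule 154): 1011111101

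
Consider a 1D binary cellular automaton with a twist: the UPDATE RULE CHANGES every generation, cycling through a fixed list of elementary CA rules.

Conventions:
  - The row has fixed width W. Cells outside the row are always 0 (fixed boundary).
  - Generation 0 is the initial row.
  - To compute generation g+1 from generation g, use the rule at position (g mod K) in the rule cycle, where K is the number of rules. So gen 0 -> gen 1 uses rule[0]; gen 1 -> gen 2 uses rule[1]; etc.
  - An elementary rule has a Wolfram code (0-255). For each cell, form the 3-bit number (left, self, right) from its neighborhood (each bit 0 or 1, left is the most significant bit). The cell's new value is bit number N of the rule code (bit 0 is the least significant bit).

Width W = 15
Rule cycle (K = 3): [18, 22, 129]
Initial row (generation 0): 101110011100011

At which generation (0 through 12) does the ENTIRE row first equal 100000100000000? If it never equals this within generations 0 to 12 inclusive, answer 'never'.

Gen 0: 101110011100011
Gen 1 (rule 18): 000001100010100
Gen 2 (rule 22): 000010010110110
Gen 3 (rule 129): 111000000000000
Gen 4 (rule 18): 000100000000000
Gen 5 (rule 22): 001110000000000
Gen 6 (rule 129): 100100111111111
Gen 7 (rule 18): 011011000000000
Gen 8 (rule 22): 100000100000000
Gen 9 (rule 129): 001110001111111
Gen 10 (rule 18): 010001010000000
Gen 11 (rule 22): 111011011000000
Gen 12 (rule 129): 010000000011111

Answer: 8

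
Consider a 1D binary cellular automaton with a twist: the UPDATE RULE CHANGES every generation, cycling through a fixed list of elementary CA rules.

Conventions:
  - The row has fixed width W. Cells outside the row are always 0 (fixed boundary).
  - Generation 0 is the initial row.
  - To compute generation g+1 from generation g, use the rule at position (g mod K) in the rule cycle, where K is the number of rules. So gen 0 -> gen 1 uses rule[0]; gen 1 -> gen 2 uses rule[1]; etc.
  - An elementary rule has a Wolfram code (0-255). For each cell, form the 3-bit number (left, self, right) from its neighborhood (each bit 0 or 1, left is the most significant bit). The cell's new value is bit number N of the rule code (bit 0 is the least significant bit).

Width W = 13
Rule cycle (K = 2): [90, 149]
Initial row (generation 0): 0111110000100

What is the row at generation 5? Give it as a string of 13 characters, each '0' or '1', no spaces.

Gen 0: 0111110000100
Gen 1 (rule 90): 1100011001010
Gen 2 (rule 149): 0011000101011
Gen 3 (rule 90): 0111101000011
Gen 4 (rule 149): 0011001111000
Gen 5 (rule 90): 0111111001100

Answer: 0111111001100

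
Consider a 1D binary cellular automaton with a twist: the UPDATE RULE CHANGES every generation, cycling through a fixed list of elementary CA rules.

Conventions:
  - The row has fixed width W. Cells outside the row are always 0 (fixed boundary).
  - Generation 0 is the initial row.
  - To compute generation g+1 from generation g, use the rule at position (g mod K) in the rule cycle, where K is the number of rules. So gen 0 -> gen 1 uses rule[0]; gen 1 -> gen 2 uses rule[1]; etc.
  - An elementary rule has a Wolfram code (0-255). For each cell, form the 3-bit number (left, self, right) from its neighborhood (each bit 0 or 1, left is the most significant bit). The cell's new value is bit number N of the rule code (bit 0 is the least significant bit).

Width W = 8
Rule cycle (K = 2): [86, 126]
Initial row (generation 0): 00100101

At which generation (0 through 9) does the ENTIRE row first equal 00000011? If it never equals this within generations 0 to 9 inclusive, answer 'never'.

Answer: 6

Derivation:
Gen 0: 00100101
Gen 1 (rule 86): 01111101
Gen 2 (rule 126): 11000111
Gen 3 (rule 86): 01101001
Gen 4 (rule 126): 11111111
Gen 5 (rule 86): 00000001
Gen 6 (rule 126): 00000011
Gen 7 (rule 86): 00000101
Gen 8 (rule 126): 00001111
Gen 9 (rule 86): 00010001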